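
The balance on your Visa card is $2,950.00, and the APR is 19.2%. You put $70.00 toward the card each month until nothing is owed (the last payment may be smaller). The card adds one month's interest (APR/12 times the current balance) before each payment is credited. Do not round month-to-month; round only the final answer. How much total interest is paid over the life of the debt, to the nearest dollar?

$1,997

Monthly rate r = 19.2%/12 = 1.6% = 0.016.
Payoff takes n = ⌈−ln(1 − rB₀/P)/ln(1+r)⌉ = ⌈70.668⌉ = 71 payments; the last is $46.87.
Total paid = 70·$70.00 + $46.87 = $4,946.87.
Total interest = total paid − principal = $4,946.87 − $2,950.00 = $1,996.87.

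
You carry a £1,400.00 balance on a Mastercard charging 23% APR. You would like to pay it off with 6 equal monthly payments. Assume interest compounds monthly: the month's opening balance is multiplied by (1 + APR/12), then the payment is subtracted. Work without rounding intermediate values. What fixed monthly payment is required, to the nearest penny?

£249.23

Monthly rate r = 23%/12 = 1.91667% = 0.0191667.
Level-payment amortization: P = B₀·r / (1 − (1+r)^(−n)) = 1400.00·0.0191667 / (1 − 1.01917^(−6)).
Denominator 1 − (1+r)^(−6) = 0.107663343.
P = 26.8333 / 0.107663343 ≈ 249.23.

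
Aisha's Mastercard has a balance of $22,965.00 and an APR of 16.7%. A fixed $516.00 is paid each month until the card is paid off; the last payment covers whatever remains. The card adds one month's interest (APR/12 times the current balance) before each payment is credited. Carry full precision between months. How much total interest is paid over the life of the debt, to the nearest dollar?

$13,099

Monthly rate r = 16.7%/12 = 1.39167% = 0.0139167.
Payoff takes n = ⌈−ln(1 − rB₀/P)/ln(1+r)⌉ = ⌈69.890⌉ = 70 payments; the last is $459.75.
Total paid = 69·$516.00 + $459.75 = $36,063.75.
Total interest = total paid − principal = $36,063.75 − $22,965.00 = $13,098.75.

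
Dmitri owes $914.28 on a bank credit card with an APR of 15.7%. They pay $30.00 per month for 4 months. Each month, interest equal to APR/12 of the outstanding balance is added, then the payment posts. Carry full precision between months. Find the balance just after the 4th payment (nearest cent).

$840.70

Monthly rate r = 15.7%/12 = 1.30833% = 0.0130833.
Each month: B ← B·(1+r) − $30.00.
Month 1: interest $11.96; balance after payment $896.24.
Month 2: interest $11.73; balance after payment $877.97.
Month 3: interest $11.49; balance after payment $859.45.
Month 4: interest $11.24; balance after payment $840.70.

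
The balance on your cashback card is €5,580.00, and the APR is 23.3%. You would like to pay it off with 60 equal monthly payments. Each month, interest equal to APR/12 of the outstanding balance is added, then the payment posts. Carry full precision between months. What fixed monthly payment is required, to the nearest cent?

€158.27

Monthly rate r = 23.3%/12 = 1.94167% = 0.0194167.
Level-payment amortization: P = B₀·r / (1 − (1+r)^(−n)) = 5580.00·0.0194167 / (1 − 1.01942^(−60)).
Denominator 1 − (1+r)^(−60) = 0.684574922.
P = 108.345 / 0.684574922 ≈ 158.27.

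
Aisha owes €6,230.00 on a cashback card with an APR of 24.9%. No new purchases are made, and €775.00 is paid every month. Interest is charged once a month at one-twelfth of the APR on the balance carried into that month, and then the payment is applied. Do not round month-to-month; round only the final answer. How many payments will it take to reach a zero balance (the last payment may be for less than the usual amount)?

9 months

Monthly rate r = 24.9%/12 = 2.075% = 0.02075.
Recurrence: B ← B·(1+r) − €775.00.
Month 1: interest €129.27; balance after payment €5,584.27.
Month 2: interest €115.87; balance after payment €4,925.15.
Closed form: n = −ln(1 − rB₀/P)/ln(1+r) = −ln(0.8332)/ln(1.02075) ≈ 8.885, so the balance reaches zero during payment 9.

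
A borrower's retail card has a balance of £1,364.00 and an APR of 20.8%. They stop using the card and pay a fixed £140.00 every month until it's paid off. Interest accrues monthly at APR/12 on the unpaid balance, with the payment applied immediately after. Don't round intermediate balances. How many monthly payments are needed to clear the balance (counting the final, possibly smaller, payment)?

Monthly rate r = 20.8%/12 = 1.73333% = 0.0173333.
Recurrence: B ← B·(1+r) − £140.00.
Month 1: interest £23.64; balance after payment £1,247.64.
Month 2: interest £21.63; balance after payment £1,129.27.
Closed form: n = −ln(1 − rB₀/P)/ln(1+r) = −ln(0.83112)/ln(1.01733) ≈ 10.764, so the balance reaches zero during payment 11.

11 months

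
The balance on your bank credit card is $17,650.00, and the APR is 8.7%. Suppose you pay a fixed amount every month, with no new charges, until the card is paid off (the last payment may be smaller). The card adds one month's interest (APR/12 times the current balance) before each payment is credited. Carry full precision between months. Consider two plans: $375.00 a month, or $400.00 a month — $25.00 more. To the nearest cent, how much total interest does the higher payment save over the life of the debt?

$319.65

Monthly rate r = 8.7%/12 = 0.725% = 0.00725.
At $375.00/mo: n = ⌈−ln(1 − rB₀/P)/ln(1+r)⌉ = 58 payments (last $292.32); total interest = total paid − $17,650.00 = $4,017.32.
At $400.00/mo: 54 payments (last $147.67); total interest $3,697.67.
Interest saved = $4,017.32 − $3,697.67 = $319.65.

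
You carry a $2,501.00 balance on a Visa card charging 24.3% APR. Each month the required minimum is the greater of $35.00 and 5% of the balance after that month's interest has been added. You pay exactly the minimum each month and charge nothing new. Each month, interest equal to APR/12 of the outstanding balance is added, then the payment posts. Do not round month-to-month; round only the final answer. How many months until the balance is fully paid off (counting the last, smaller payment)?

Monthly rate r = 24.3%/12 = 2.025% = 0.02025.
While 5% of the post-interest balance exceeds $35.00, each month B ← (B·(1+r))·(1 − 0.05), i.e. B shrinks by the factor (1+r)·0.95 = 0.96924.
This holds for months 1–42. Entering month 43 the balance is $673.26; 5% of the post-interest balance is now below $35.00, so the flat $35.00 minimum applies from here.
From month 43 a fixed $35.00 at rate r clears $673.26 in 25 more payments. Total: 42 + 25 = 67 months.

67 months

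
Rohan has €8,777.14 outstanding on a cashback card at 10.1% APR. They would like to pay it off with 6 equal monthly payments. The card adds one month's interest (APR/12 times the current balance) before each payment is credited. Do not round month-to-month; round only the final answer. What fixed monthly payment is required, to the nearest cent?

€1,506.25

Monthly rate r = 10.1%/12 = 0.841667% = 0.00841667.
Level-payment amortization: P = B₀·r / (1 − (1+r)^(−n)) = 8777.14·0.00841667 / (1 − 1.00842^(−6)).
Denominator 1 − (1+r)^(−6) = 0.0490451217.
P = 73.8743 / 0.0490451217 ≈ 1506.25.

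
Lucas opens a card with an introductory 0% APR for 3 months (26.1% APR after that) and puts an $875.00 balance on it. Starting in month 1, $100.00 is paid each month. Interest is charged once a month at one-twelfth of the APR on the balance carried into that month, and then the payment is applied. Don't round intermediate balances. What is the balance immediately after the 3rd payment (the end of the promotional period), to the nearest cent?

Promo months 1–3 at r₀ = 0%/12 = 0; months 4+ at r₁ = 26.1%/12 = 0.02175.
After month 3 (no interest yet): B = $875.00 − 3·$100.00 = $575.00.

$575.00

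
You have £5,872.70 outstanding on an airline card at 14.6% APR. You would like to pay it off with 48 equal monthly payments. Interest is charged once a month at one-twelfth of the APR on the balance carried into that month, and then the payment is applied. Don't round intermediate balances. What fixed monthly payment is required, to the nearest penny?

Monthly rate r = 14.6%/12 = 1.21667% = 0.0121667.
Level-payment amortization: P = B₀·r / (1 − (1+r)^(−n)) = 5872.70·0.0121667 / (1 − 1.01217^(−48)).
Denominator 1 − (1+r)^(−48) = 0.44036802.
P = 71.4512 / 0.44036802 ≈ 162.25.

£162.25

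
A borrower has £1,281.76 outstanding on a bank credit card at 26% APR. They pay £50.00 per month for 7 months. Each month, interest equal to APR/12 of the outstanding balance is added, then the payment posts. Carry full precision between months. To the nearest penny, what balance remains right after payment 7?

Monthly rate r = 26%/12 = 2.16667% = 0.0216667.
Each month: B ← B·(1+r) − £50.00.
Month 1: interest £27.77; balance after payment £1,259.53.
Month 2: interest £27.29; balance after payment £1,236.82.
Month 3: interest £26.80; balance after payment £1,213.62.
Month 4: interest £26.30; balance after payment £1,189.91.
Month 5: interest £25.78; balance after payment £1,165.70.
Month 6: interest £25.26; balance after payment £1,140.95.
Month 7: interest £24.72; balance after payment £1,115.67.

£1,115.67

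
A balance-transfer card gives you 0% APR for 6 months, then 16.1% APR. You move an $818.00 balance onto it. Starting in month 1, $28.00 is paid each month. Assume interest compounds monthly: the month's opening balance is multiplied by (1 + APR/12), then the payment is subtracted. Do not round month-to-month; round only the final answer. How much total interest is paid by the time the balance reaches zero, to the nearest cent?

Promo months 1–6 at r₀ = 0%/12 = 0; months 7+ at r₁ = 16.1%/12 = 0.0134167.
After month 6 (no interest yet): B = $818.00 − 6·$28.00 = $650.00.
Then at r₁ with $28.00/mo: n₂ = −ln(1 − r₁·B/P)/ln(1+r₁) ≈ 28.00 → 29 more payments.
Total paid = 34·$28.00 + $0.02 = $952.02; interest = $952.02 − $818.00 = $134.02.

$134.02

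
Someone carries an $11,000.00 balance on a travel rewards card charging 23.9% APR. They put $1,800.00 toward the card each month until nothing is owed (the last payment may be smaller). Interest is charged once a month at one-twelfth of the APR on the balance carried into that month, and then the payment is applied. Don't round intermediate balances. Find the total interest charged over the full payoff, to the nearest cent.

$849.97

Monthly rate r = 23.9%/12 = 1.99167% = 0.0199167.
Payoff takes n = ⌈−ln(1 − rB₀/P)/ln(1+r)⌉ = ⌈6.581⌉ = 7 payments; the last is $1,049.97.
Total paid = 6·$1,800.00 + $1,049.97 = $11,849.97.
Total interest = total paid − principal = $11,849.97 − $11,000.00 = $849.97.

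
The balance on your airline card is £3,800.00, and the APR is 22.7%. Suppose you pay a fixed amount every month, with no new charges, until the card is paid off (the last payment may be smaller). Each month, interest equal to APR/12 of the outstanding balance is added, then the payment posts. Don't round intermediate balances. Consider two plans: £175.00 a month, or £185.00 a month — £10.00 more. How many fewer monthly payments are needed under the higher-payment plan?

Monthly rate r = 22.7%/12 = 1.89167% = 0.0189167.
At £175.00/mo: n = ⌈−ln(1 − rB₀/P)/ln(1+r)⌉ = 29 payments (last £39.56); total interest = total paid − £3,800.00 = £1,139.56.
At £185.00/mo: 27 payments (last £46.69); total interest £1,056.69.
Payments saved = 29 − 27 = 2.

2 fewer payments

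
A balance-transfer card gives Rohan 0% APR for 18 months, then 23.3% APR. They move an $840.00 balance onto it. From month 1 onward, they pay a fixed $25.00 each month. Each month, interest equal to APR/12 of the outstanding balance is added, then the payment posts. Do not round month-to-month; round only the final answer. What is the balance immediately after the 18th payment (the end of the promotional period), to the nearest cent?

Promo months 1–18 at r₀ = 0%/12 = 0; months 19+ at r₁ = 23.3%/12 = 0.0194167.
After month 18 (no interest yet): B = $840.00 − 18·$25.00 = $390.00.

$390.00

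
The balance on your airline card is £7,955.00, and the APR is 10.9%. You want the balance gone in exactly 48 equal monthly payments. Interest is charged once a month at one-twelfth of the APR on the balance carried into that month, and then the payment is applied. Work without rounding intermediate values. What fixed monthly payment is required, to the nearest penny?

£205.22

Monthly rate r = 10.9%/12 = 0.908333% = 0.00908333.
Level-payment amortization: P = B₀·r / (1 − (1+r)^(−n)) = 7955.00·0.00908333 / (1 − 1.00908^(−48)).
Denominator 1 − (1+r)^(−48) = 0.352108311.
P = 72.2579 / 0.352108311 ≈ 205.22.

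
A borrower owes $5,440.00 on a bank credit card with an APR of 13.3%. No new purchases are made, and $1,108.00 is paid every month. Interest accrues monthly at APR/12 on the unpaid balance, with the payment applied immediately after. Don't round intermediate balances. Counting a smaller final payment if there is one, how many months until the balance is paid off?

Monthly rate r = 13.3%/12 = 1.10833% = 0.0110833.
Recurrence: B ← B·(1+r) − $1,108.00.
Month 1: interest $60.29; balance after payment $4,392.29.
Month 2: interest $48.68; balance after payment $3,332.97.
Month 3: interest $36.94; balance after payment $2,261.92.
Month 4: interest $25.07; balance after payment $1,178.98.
Month 5: interest $13.07; balance after payment $84.05.
Month 6: interest $0.93; balance after payment $0.00.

6 payments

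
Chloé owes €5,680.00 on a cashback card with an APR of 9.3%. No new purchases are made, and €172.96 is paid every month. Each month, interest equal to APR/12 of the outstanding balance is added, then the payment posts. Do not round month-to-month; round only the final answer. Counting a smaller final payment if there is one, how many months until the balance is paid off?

39 months

Monthly rate r = 9.3%/12 = 0.775% = 0.00775.
Recurrence: B ← B·(1+r) − €172.96.
Month 1: interest €44.02; balance after payment €5,551.06.
Month 2: interest €43.02; balance after payment €5,421.12.
Closed form: n = −ln(1 − rB₀/P)/ln(1+r) = −ln(0.74549)/ln(1.00775) ≈ 38.045, so the balance reaches zero during payment 39.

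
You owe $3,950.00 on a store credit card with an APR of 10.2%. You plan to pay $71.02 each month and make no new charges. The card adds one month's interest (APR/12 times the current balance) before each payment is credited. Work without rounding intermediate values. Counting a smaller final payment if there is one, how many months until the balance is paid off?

76 payments

Monthly rate r = 10.2%/12 = 0.85% = 0.0085.
Recurrence: B ← B·(1+r) − $71.02.
Month 1: interest $33.57; balance after payment $3,912.55.
Month 2: interest $33.26; balance after payment $3,874.79.
Closed form: n = −ln(1 − rB₀/P)/ln(1+r) = −ln(0.52725)/ln(1.0085) ≈ 75.624, so the balance reaches zero during payment 76.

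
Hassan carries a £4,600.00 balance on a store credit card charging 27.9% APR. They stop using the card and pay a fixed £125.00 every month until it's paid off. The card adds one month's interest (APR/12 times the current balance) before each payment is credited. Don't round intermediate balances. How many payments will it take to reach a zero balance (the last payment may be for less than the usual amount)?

Monthly rate r = 27.9%/12 = 2.325% = 0.02325.
Recurrence: B ← B·(1+r) − £125.00.
Month 1: interest £106.95; balance after payment £4,581.95.
Month 2: interest £106.53; balance after payment £4,563.48.
Closed form: n = −ln(1 − rB₀/P)/ln(1+r) = −ln(0.1444)/ln(1.02325) ≈ 84.197, so the balance reaches zero during payment 85.

85 months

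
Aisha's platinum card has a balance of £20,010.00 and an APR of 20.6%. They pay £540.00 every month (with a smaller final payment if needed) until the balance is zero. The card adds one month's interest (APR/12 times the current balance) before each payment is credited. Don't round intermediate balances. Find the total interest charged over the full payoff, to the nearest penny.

Monthly rate r = 20.6%/12 = 1.71667% = 0.0171667.
Payoff takes n = ⌈−ln(1 − rB₀/P)/ln(1+r)⌉ = ⌈59.393⌉ = 60 payments; the last is £213.47.
Total paid = 59·£540.00 + £213.47 = £32,073.47.
Total interest = total paid − principal = £32,073.47 − £20,010.00 = £12,063.47.

£12,063.47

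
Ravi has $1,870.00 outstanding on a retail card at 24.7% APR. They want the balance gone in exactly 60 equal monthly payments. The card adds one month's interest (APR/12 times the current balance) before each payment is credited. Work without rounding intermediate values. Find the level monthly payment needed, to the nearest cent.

$54.56

Monthly rate r = 24.7%/12 = 2.05833% = 0.0205833.
Level-payment amortization: P = B₀·r / (1 − (1+r)^(−n)) = 1870.00·0.0205833 / (1 − 1.02058^(−60)).
Denominator 1 − (1+r)^(−60) = 0.705495665.
P = 38.4908 / 0.705495665 ≈ 54.56.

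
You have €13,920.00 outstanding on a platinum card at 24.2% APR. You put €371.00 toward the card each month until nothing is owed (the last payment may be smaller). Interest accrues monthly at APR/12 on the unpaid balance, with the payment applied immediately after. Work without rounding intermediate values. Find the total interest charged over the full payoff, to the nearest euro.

Monthly rate r = 24.2%/12 = 2.01667% = 0.0201667.
Payoff takes n = ⌈−ln(1 − rB₀/P)/ln(1+r)⌉ = ⌈70.785⌉ = 71 payments; the last is €291.71.
Total paid = 70·€371.00 + €291.71 = €26,261.71.
Total interest = total paid − principal = €26,261.71 − €13,920.00 = €12,341.71.

€12,342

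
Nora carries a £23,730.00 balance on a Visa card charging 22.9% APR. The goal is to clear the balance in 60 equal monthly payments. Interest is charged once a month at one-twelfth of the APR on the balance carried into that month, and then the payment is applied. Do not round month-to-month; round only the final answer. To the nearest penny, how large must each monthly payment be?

£667.60

Monthly rate r = 22.9%/12 = 1.90833% = 0.0190833.
Level-payment amortization: P = B₀·r / (1 − (1+r)^(−n)) = 23730.00·0.0190833 / (1 − 1.01908^(−60)).
Denominator 1 − (1+r)^(−60) = 0.678324442.
P = 452.847 / 0.678324442 ≈ 667.60.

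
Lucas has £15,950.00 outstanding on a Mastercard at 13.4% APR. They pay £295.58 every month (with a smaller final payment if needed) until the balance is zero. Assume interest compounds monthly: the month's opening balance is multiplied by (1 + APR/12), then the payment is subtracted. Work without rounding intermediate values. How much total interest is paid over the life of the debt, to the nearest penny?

Monthly rate r = 13.4%/12 = 1.11667% = 0.0111667.
Payoff takes n = ⌈−ln(1 − rB₀/P)/ln(1+r)⌉ = ⌈83.094⌉ = 84 payments; the last is £27.97.
Total paid = 83·£295.58 + £27.97 = £24,561.11.
Total interest = total paid − principal = £24,561.11 − £15,950.00 = £8,611.11.

£8,611.11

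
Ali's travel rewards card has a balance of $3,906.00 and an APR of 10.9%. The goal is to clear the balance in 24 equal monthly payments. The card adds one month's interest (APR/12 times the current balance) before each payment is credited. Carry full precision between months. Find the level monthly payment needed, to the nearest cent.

$181.87

Monthly rate r = 10.9%/12 = 0.908333% = 0.00908333.
Level-payment amortization: P = B₀·r / (1 − (1+r)^(−n)) = 3906.00·0.00908333 / (1 − 1.00908^(−24)).
Denominator 1 − (1+r)^(−24) = 0.195082806.
P = 35.4795 / 0.195082806 ≈ 181.87.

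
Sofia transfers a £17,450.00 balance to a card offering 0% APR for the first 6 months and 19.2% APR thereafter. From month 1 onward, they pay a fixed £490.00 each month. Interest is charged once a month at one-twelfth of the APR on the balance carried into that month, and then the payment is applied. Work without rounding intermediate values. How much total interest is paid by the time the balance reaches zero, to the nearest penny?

£5,311.13

Promo months 1–6 at r₀ = 0%/12 = 0; months 7+ at r₁ = 19.2%/12 = 0.016.
After month 6 (no interest yet): B = £17,450.00 − 6·£490.00 = £14,510.00.
Then at r₁ with £490.00/mo: n₂ = −ln(1 − r₁·B/P)/ln(1+r₁) ≈ 40.45 → 41 more payments.
Total paid = 46·£490.00 + £221.13 = £22,761.13; interest = £22,761.13 − £17,450.00 = £5,311.13.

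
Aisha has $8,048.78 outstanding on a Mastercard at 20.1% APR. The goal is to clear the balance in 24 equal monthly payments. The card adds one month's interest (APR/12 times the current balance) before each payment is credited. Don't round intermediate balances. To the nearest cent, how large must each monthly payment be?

$410.04

Monthly rate r = 20.1%/12 = 1.675% = 0.01675.
Level-payment amortization: P = B₀·r / (1 − (1+r)^(−n)) = 8048.78·0.01675 / (1 − 1.01675^(−24)).
Denominator 1 − (1+r)^(−24) = 0.32878809.
P = 134.817 / 0.32878809 ≈ 410.04.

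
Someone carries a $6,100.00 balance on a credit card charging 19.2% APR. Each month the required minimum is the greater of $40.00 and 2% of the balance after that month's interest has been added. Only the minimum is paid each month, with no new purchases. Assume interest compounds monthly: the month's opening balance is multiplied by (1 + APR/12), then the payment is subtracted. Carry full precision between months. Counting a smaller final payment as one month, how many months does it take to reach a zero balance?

359 months

Monthly rate r = 19.2%/12 = 1.6% = 0.016.
While 2% of the post-interest balance exceeds $40.00, each month B ← (B·(1+r))·(1 − 0.02), i.e. B shrinks by the factor (1+r)·0.98 = 0.99568.
This holds for months 1–262. Entering month 263 the balance is $1,962.06; 2% of the post-interest balance is now below $40.00, so the flat $40.00 minimum applies from here.
From month 263 a fixed $40.00 at rate r clears $1,962.06 in 97 more payments. Total: 262 + 97 = 359 months.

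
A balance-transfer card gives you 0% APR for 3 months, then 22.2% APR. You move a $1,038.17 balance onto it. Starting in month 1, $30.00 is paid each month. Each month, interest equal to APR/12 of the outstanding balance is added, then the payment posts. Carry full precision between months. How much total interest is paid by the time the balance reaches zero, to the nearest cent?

$490.01

Promo months 1–3 at r₀ = 0%/12 = 0; months 4+ at r₁ = 22.2%/12 = 0.0185.
After month 3 (no interest yet): B = $1,038.17 − 3·$30.00 = $948.17.
Then at r₁ with $30.00/mo: n₂ = −ln(1 − r₁·B/P)/ln(1+r₁) ≈ 47.94 → 48 more payments.
Total paid = 50·$30.00 + $28.18 = $1,528.18; interest = $1,528.18 − $1,038.17 = $490.01.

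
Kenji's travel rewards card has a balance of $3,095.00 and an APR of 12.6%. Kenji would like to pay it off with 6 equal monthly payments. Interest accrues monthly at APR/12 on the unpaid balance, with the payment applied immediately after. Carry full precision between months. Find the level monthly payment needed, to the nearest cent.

Monthly rate r = 12.6%/12 = 1.05% = 0.0105.
Level-payment amortization: P = B₀·r / (1 − (1+r)^(−n)) = 3095.00·0.0105 / (1 − 1.0105^(−6)).
Denominator 1 − (1+r)^(−6) = 0.060748077.
P = 32.4975 / 0.060748077 ≈ 534.96.

$534.96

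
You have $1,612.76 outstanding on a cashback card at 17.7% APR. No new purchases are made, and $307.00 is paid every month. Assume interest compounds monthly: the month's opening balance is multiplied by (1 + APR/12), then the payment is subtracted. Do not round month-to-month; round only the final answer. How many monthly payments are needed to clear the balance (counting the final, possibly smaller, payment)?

Monthly rate r = 17.7%/12 = 1.475% = 0.01475.
Recurrence: B ← B·(1+r) − $307.00.
Month 1: interest $23.79; balance after payment $1,329.55.
Month 2: interest $19.61; balance after payment $1,042.16.
Month 3: interest $15.37; balance after payment $750.53.
Month 4: interest $11.07; balance after payment $454.60.
Month 5: interest $6.71; balance after payment $154.31.
Month 6: interest $2.28; balance after payment $0.00.

6 months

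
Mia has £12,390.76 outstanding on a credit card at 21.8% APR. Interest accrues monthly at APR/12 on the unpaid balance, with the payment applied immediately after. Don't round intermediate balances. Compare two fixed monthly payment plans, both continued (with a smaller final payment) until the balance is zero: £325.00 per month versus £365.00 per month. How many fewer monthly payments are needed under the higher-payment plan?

Monthly rate r = 21.8%/12 = 1.81667% = 0.0181667.
At £325.00/mo: n = ⌈−ln(1 − rB₀/P)/ln(1+r)⌉ = 66 payments (last £170.56); total interest = total paid − £12,390.76 = £8,904.80.
At £365.00/mo: 54 payments (last £97.32); total interest £7,051.56.
Payments saved = 66 − 54 = 12.

12 fewer payments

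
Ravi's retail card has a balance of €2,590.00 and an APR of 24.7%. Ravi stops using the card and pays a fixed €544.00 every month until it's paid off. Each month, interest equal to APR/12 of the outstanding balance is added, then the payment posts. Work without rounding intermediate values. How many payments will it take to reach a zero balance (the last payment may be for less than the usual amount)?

6 payments

Monthly rate r = 24.7%/12 = 2.05833% = 0.0205833.
Recurrence: B ← B·(1+r) − €544.00.
Month 1: interest €53.31; balance after payment €2,099.31.
Month 2: interest €43.21; balance after payment €1,598.52.
Month 3: interest €32.90; balance after payment €1,087.42.
Month 4: interest €22.38; balance after payment €565.81.
Month 5: interest €11.65; balance after payment €33.45.
Month 6: interest €0.69; balance after payment €0.00.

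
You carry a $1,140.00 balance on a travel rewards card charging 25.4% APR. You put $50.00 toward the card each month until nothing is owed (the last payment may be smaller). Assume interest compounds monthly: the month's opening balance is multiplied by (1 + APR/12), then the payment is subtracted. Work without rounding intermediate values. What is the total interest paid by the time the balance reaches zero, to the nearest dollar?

$433

Monthly rate r = 25.4%/12 = 2.11667% = 0.0211667.
Payoff takes n = ⌈−ln(1 − rB₀/P)/ln(1+r)⌉ = ⌈31.459⌉ = 32 payments; the last is $23.09.
Total paid = 31·$50.00 + $23.09 = $1,573.09.
Total interest = total paid − principal = $1,573.09 − $1,140.00 = $433.09.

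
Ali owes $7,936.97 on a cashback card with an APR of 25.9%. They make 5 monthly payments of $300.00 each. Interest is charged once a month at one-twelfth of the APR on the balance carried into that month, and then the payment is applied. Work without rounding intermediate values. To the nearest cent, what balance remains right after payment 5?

$7,265.12

Monthly rate r = 25.9%/12 = 2.15833% = 0.0215833.
Each month: B ← B·(1+r) − $300.00.
Month 1: interest $171.31; balance after payment $7,808.28.
Month 2: interest $168.53; balance after payment $7,676.80.
Month 3: interest $165.69; balance after payment $7,542.50.
Month 4: interest $162.79; balance after payment $7,405.29.
Month 5: interest $159.83; balance after payment $7,265.12.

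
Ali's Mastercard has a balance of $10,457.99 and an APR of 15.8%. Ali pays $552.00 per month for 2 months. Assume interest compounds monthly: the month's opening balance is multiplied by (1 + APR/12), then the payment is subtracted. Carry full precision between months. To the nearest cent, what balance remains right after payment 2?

$9,623.93

Monthly rate r = 15.8%/12 = 1.31667% = 0.0131667.
Each month: B ← B·(1+r) − $552.00.
Month 1: interest $137.70; balance after payment $10,043.69.
Month 2: interest $132.24; balance after payment $9,623.93.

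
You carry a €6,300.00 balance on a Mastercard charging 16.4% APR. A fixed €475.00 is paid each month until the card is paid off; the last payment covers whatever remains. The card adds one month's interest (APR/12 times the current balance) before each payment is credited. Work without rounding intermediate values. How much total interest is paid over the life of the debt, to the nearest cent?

Monthly rate r = 16.4%/12 = 1.36667% = 0.0136667.
Payoff takes n = ⌈−ln(1 − rB₀/P)/ln(1+r)⌉ = ⌈14.733⌉ = 15 payments; the last is €348.98.
Total paid = 14·€475.00 + €348.98 = €6,998.98.
Total interest = total paid − principal = €6,998.98 − €6,300.00 = €698.98.

€698.98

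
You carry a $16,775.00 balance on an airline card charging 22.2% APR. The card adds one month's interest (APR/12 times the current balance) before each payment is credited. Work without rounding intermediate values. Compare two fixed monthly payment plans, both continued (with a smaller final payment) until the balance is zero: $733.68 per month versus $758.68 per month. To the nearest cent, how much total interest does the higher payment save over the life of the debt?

$236.47

Monthly rate r = 22.2%/12 = 1.85% = 0.0185.
At $733.68/mo: n = ⌈−ln(1 − rB₀/P)/ln(1+r)⌉ = 30 payments (last $732.20); total interest = total paid − $16,775.00 = $5,233.92.
At $758.68/mo: 29 payments (last $529.41); total interest $4,997.45.
Interest saved = $5,233.92 − $4,997.45 = $236.47.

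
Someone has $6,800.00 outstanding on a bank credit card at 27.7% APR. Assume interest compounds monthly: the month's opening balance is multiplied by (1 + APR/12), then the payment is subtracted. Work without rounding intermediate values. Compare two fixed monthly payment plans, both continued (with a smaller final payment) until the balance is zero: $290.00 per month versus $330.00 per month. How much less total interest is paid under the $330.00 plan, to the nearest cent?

Monthly rate r = 27.7%/12 = 2.30833% = 0.0230833.
At $290.00/mo: n = ⌈−ln(1 − rB₀/P)/ln(1+r)⌉ = 35 payments (last $43.23); total interest = total paid − $6,800.00 = $3,103.23.
At $330.00/mo: 29 payments (last $96.53); total interest $2,536.53.
Interest saved = $3,103.23 − $2,536.53 = $566.70.

$566.70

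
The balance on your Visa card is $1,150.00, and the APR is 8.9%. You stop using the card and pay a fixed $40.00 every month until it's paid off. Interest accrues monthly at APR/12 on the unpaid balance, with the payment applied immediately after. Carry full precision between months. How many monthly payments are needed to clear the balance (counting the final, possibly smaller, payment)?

33 months

Monthly rate r = 8.9%/12 = 0.741667% = 0.00741667.
Recurrence: B ← B·(1+r) − $40.00.
Month 1: interest $8.53; balance after payment $1,118.53.
Month 2: interest $8.30; balance after payment $1,086.82.
Closed form: n = −ln(1 − rB₀/P)/ln(1+r) = −ln(0.78677)/ln(1.00742) ≈ 32.455, so the balance reaches zero during payment 33.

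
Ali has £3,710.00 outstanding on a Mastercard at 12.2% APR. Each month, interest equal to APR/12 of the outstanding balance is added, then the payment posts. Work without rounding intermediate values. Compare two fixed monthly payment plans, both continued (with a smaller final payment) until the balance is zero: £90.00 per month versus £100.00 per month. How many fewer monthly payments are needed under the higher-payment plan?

7 fewer payments

Monthly rate r = 12.2%/12 = 1.01667% = 0.0101667.
At £90.00/mo: n = ⌈−ln(1 − rB₀/P)/ln(1+r)⌉ = 54 payments (last £62.83); total interest = total paid − £3,710.00 = £1,122.83.
At £100.00/mo: 47 payments (last £81.12); total interest £971.12.
Payments saved = 54 − 47 = 7.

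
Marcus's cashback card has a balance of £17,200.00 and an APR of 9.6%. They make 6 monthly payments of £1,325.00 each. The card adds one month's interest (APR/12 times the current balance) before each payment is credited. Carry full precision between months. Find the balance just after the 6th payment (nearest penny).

Monthly rate r = 9.6%/12 = 0.8% = 0.008.
Each month: B ← B·(1+r) − £1,325.00.
Month 1: interest £137.60; balance after payment £16,012.60.
Month 2: interest £128.10; balance after payment £14,815.70.
Month 3: interest £118.53; balance after payment £13,609.23.
Month 4: interest £108.87; balance after payment £12,393.10.
Month 5: interest £99.14; balance after payment £11,167.25.
Month 6: interest £89.34; balance after payment £9,931.58.

£9,931.58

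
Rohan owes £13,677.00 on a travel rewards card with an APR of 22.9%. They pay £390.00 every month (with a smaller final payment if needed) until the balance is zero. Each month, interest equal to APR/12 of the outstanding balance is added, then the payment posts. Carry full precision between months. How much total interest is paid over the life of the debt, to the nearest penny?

£9,149.22

Monthly rate r = 22.9%/12 = 1.90833% = 0.0190833.
Payoff takes n = ⌈−ln(1 − rB₀/P)/ln(1+r)⌉ = ⌈58.526⌉ = 59 payments; the last is £206.22.
Total paid = 58·£390.00 + £206.22 = £22,826.22.
Total interest = total paid − principal = £22,826.22 − £13,677.00 = £9,149.22.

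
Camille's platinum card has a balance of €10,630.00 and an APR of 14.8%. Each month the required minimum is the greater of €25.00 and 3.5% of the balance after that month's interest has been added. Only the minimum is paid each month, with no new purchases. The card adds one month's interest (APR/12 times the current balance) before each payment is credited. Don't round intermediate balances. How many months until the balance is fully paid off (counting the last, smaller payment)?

Monthly rate r = 14.8%/12 = 1.23333% = 0.0123333.
While 3.5% of the post-interest balance exceeds €25.00, each month B ← (B·(1+r))·(1 − 0.035), i.e. B shrinks by the factor (1+r)·0.965 = 0.9769.
This holds for months 1–117. Entering month 118 the balance is €690.37; 3.5% of the post-interest balance is now below €25.00, so the flat €25.00 minimum applies from here.
From month 118 a fixed €25.00 at rate r clears €690.37 in 34 more payments. Total: 117 + 34 = 151 months.

151 months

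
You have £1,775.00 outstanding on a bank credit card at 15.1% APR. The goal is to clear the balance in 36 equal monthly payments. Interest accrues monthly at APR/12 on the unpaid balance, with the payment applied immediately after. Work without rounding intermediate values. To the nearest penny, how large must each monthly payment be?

£61.62

Monthly rate r = 15.1%/12 = 1.25833% = 0.0125833.
Level-payment amortization: P = B₀·r / (1 − (1+r)^(−n)) = 1775.00·0.0125833 / (1 − 1.01258^(−36)).
Denominator 1 − (1+r)^(−36) = 0.362482506.
P = 22.3354 / 0.362482506 ≈ 61.62.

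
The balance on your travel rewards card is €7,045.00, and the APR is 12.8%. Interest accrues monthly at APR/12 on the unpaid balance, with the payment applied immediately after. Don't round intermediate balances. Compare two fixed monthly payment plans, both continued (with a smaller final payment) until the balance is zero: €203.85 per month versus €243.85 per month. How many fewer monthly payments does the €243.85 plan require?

Monthly rate r = 12.8%/12 = 1.06667% = 0.0106667.
At €203.85/mo: n = ⌈−ln(1 − rB₀/P)/ln(1+r)⌉ = 44 payments (last €70.11); total interest = total paid − €7,045.00 = €1,790.66.
At €243.85/mo: 35 payments (last €176.43); total interest €1,422.33.
Payments saved = 44 − 35 = 9.

9 fewer payments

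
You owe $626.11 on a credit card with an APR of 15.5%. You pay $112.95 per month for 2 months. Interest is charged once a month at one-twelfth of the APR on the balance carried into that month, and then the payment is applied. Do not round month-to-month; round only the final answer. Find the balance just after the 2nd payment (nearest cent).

$415.03

Monthly rate r = 15.5%/12 = 1.29167% = 0.0129167.
Each month: B ← B·(1+r) − $112.95.
Month 1: interest $8.09; balance after payment $521.25.
Month 2: interest $6.73; balance after payment $415.03.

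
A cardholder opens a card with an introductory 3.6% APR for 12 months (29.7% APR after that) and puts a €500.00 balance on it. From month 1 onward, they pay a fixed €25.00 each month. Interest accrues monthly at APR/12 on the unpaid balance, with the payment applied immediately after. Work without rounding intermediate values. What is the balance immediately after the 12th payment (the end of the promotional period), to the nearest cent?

Promo months 1–12 at r₀ = 3.6%/12 = 0.003; months 13+ at r₁ = 29.7%/12 = 0.02475.
After month 12: iterate B ← B·(1+r₀) − €25.00 for 12 months → €213.30.

€213.30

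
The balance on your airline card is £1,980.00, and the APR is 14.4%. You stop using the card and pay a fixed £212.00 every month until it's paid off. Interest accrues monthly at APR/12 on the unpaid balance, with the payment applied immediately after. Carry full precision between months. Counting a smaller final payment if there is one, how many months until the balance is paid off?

Monthly rate r = 14.4%/12 = 1.2% = 0.012.
Recurrence: B ← B·(1+r) − £212.00.
Month 1: interest £23.76; balance after payment £1,791.76.
Month 2: interest £21.50; balance after payment £1,601.26.
Closed form: n = −ln(1 − rB₀/P)/ln(1+r) = −ln(0.88792)/ln(1.012) ≈ 9.965, so the balance reaches zero during payment 10.

10 payments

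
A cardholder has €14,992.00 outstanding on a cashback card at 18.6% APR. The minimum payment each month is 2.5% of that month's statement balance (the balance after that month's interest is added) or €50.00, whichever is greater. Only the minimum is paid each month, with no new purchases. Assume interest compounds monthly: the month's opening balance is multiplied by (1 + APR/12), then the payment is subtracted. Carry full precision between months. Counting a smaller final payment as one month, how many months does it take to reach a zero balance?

266 months

Monthly rate r = 18.6%/12 = 1.55% = 0.0155.
While 2.5% of the post-interest balance exceeds €50.00, each month B ← (B·(1+r))·(1 − 0.025), i.e. B shrinks by the factor (1+r)·0.975 = 0.99011.
This holds for months 1–205. Entering month 206 the balance is €1,955.20; 2.5% of the post-interest balance is now below €50.00, so the flat €50.00 minimum applies from here.
From month 206 a fixed €50.00 at rate r clears €1,955.20 in 61 more payments. Total: 205 + 61 = 266 months.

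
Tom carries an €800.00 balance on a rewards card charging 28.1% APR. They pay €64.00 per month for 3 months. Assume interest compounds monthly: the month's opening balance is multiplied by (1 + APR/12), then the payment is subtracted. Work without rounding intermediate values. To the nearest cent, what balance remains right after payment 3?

Monthly rate r = 28.1%/12 = 2.34167% = 0.0234167.
Each month: B ← B·(1+r) − €64.00.
Month 1: interest €18.73; balance after payment €754.73.
Month 2: interest €17.67; balance after payment €708.41.
Month 3: interest €16.59; balance after payment €661.00.

€661.00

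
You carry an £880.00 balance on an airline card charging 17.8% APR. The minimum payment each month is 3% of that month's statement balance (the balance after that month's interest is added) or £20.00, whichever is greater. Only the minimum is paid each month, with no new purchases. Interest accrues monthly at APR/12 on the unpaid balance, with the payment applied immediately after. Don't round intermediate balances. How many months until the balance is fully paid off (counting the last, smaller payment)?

Monthly rate r = 17.8%/12 = 1.48333% = 0.0148333.
While 3% of the post-interest balance exceeds £20.00, each month B ← (B·(1+r))·(1 − 0.03), i.e. B shrinks by the factor (1+r)·0.97 = 0.98439.
This holds for months 1–19. Entering month 20 the balance is £652.60; 3% of the post-interest balance is now below £20.00, so the flat £20.00 minimum applies from here.
From month 20 a fixed £20.00 at rate r clears £652.60 in 45 more payments. Total: 19 + 45 = 64 months.

64 months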